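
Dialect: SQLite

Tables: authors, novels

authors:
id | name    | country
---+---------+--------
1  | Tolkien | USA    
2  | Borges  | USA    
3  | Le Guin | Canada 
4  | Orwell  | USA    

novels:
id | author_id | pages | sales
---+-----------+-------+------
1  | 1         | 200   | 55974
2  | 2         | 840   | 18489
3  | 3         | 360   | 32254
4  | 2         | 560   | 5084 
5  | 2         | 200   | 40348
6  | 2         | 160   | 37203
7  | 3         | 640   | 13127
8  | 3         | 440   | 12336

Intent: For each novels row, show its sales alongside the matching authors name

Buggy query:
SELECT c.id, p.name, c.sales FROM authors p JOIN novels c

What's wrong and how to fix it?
Bug: Missing join condition: each novels row is matched to all authors rows instead of just its own

Fix: Add ON c.author_id = p.id to the JOIN

Corrected query:
SELECT c.id, p.name, c.sales FROM authors p JOIN novels c ON c.author_id = p.id

Result:
id | name    | sales
---+---------+------
1  | Tolkien | 55974
2  | Borges  | 18489
3  | Le Guin | 32254
4  | Borges  | 5084 
5  | Borges  | 40348
6  | Borges  | 37203
7  | Le Guin | 13127
8  | Le Guin | 12336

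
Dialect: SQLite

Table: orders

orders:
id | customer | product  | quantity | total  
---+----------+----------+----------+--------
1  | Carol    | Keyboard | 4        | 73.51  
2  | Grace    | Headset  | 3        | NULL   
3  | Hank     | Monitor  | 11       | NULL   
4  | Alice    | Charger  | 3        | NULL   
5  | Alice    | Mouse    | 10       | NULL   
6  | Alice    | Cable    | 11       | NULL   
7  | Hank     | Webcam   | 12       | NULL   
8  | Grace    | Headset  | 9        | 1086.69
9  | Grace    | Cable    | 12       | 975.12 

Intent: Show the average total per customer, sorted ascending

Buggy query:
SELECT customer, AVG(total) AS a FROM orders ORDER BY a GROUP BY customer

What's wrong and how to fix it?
Bug: GROUP BY must precede ORDER BY

Fix: Reorder: SELECT … FROM … GROUP BY … ORDER BY …

Corrected query:
SELECT customer, AVG(total) AS a FROM orders GROUP BY customer ORDER BY a

Result:
customer | a       
---------+---------
Alice    | NULL    
Hank     | NULL    
Carol    | 73.51   
Grace    | 1030.905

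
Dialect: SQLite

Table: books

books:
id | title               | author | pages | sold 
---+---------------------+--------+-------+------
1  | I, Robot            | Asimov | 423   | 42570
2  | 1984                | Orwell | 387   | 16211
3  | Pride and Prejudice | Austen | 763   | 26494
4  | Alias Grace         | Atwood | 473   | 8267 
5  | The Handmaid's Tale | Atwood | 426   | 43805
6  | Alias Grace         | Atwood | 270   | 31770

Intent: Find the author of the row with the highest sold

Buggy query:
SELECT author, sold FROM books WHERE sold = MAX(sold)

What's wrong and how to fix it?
Bug: WHERE is evaluated per row; an aggregate over the whole table isn't defined there

Fix: Wrap MAX in a scalar subquery so WHERE compares against a single value

Corrected query:
SELECT author, sold FROM books WHERE sold = (SELECT MAX(sold) FROM books)

Result:
author | sold 
-------+------
Atwood | 43805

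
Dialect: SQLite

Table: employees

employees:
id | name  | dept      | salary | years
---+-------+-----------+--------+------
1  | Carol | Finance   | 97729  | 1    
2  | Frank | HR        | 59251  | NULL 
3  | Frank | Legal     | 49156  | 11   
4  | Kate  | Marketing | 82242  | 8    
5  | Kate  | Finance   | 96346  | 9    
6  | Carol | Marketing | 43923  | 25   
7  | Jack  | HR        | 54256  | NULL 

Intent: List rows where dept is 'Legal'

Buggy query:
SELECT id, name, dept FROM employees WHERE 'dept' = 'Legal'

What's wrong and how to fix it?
Bug: Single quotes denote string literals in SQL; the column name is being compared as a constant string

Fix: Reference the column as dept without single quotes

Corrected query:
SELECT id, name, dept FROM employees WHERE dept = 'Legal'

Result:
id | name  | dept 
---+-------+------
3  | Frank | Legal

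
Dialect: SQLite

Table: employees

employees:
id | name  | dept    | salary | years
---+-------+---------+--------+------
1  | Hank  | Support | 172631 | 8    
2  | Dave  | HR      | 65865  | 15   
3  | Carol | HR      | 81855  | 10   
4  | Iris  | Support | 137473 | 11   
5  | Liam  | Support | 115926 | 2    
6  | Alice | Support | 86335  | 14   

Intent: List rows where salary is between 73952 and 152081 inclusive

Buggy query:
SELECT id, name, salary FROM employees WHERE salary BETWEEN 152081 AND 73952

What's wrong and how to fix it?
Bug: The bounds are reversed; BETWEEN a AND b requires a <= b to match anything

Fix: Swap the bounds so the smaller value comes first

Corrected query:
SELECT id, name, salary FROM employees WHERE salary BETWEEN 73952 AND 152081

Result:
id | name  | salary
---+-------+-------
3  | Carol | 81855 
4  | Iris  | 137473
5  | Liam  | 115926
6  | Alice | 86335 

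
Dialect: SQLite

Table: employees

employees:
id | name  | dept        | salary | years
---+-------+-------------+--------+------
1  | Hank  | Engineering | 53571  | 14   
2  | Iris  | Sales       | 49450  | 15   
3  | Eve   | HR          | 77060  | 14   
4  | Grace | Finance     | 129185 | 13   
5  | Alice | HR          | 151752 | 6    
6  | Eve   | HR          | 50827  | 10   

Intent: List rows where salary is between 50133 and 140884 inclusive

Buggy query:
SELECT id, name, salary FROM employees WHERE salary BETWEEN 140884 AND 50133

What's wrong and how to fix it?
Bug: The bounds are reversed; BETWEEN a AND b requires a <= b to match anything

Fix: Write BETWEEN 50133 AND 140884

Corrected query:
SELECT id, name, salary FROM employees WHERE salary BETWEEN 50133 AND 140884

Result:
id | name  | salary
---+-------+-------
1  | Hank  | 53571 
3  | Eve   | 77060 
4  | Grace | 129185
6  | Eve   | 50827 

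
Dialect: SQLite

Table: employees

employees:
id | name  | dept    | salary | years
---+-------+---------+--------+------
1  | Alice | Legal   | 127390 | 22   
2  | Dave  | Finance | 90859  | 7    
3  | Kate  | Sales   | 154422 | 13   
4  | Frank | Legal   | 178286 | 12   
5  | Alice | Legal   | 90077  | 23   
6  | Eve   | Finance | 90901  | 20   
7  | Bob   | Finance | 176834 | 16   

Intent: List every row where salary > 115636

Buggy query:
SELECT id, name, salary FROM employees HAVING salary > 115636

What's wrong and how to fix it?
Bug: This is a non-aggregate query (no GROUP BY, no aggregates), so in SQLite the HAVING clause is invalid here; a row-level condition belongs in WHERE

Fix: Replace HAVING with WHERE since the condition applies to individual rows

Corrected query:
SELECT id, name, salary FROM employees WHERE salary > 115636

Result:
id | name  | salary
---+-------+-------
1  | Alice | 127390
3  | Kate  | 154422
4  | Frank | 178286
7  | Bob   | 176834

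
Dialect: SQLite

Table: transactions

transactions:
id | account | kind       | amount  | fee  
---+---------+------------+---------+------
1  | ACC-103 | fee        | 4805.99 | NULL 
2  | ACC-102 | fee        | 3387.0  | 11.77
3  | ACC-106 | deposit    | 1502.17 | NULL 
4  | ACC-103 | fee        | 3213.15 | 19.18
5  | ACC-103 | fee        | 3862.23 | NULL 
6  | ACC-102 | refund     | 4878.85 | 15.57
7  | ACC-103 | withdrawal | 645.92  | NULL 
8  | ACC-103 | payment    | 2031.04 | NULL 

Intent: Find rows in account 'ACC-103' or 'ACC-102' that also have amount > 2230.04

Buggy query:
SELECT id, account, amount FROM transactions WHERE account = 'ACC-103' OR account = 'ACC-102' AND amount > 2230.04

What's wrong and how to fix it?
Bug: AND binds tighter than OR, so this parses as account = 'ACC-103' OR (account = 'ACC-102' AND amount > 2230.04)

Fix: Add parentheses around the OR so the AND applies to both alternatives

Corrected query:
SELECT id, account, amount FROM transactions WHERE (account = 'ACC-103' OR account = 'ACC-102') AND amount > 2230.04

Result:
id | account | amount 
---+---------+--------
1  | ACC-103 | 4805.99
2  | ACC-102 | 3387   
4  | ACC-103 | 3213.15
5  | ACC-103 | 3862.23
6  | ACC-102 | 4878.85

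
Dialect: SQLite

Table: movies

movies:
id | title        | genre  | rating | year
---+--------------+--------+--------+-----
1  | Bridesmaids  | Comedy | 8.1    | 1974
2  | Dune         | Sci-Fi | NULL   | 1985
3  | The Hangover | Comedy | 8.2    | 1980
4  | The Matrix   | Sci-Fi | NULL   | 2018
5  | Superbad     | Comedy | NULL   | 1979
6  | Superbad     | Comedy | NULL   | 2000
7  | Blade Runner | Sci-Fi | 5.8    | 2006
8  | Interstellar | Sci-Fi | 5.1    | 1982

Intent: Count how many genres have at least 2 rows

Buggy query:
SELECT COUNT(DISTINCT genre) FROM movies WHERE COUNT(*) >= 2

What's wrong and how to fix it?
Bug: COUNT(*) cannot appear in WHERE; the per-group count doesn't exist yet

Fix: Group first with HAVING COUNT(*) >= 2, then COUNT the resulting groups

Corrected query:
SELECT COUNT(*) FROM (SELECT genre FROM movies GROUP BY genre HAVING COUNT(*) >= 2)

Result:
COUNT(*)
--------
2       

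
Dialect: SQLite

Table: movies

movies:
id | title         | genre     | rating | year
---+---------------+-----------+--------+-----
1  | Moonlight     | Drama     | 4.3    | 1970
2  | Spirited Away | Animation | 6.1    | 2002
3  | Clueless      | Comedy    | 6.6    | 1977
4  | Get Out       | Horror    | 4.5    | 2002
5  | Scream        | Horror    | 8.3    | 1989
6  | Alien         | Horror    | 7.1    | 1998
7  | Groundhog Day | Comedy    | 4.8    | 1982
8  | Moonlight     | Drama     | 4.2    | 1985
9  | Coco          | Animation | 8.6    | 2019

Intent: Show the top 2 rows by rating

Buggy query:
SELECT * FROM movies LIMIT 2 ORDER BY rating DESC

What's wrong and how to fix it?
Bug: ORDER BY cannot follow LIMIT; LIMIT is the final clause

Fix: Swap the clauses: ORDER BY first, then LIMIT

Corrected query:
SELECT * FROM movies ORDER BY rating DESC LIMIT 2

Result:
id | title  | genre     | rating | year
---+--------+-----------+--------+-----
9  | Coco   | Animation | 8.6    | 2019
5  | Scream | Horror    | 8.3    | 1989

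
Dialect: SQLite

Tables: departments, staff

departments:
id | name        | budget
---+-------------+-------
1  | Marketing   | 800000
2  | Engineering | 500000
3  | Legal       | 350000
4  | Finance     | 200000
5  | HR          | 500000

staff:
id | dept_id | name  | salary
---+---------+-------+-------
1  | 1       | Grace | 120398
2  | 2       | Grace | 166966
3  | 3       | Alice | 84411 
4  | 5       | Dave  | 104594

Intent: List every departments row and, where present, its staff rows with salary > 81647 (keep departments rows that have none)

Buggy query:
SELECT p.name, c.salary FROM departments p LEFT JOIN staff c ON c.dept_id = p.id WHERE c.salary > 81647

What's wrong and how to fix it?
Bug: Filtering c.salary in WHERE discards the NULL rows produced by LEFT JOIN, turning it into an inner join

Fix: Move the right-table condition into the ON clause so unmatched parents are kept

Corrected query:
SELECT p.name, c.salary FROM departments p LEFT JOIN staff c ON c.dept_id = p.id AND c.salary > 81647

Result:
name        | salary
------------+-------
Marketing   | 120398
Engineering | 166966
Legal       | 84411 
Finance     | NULL  
HR          | 104594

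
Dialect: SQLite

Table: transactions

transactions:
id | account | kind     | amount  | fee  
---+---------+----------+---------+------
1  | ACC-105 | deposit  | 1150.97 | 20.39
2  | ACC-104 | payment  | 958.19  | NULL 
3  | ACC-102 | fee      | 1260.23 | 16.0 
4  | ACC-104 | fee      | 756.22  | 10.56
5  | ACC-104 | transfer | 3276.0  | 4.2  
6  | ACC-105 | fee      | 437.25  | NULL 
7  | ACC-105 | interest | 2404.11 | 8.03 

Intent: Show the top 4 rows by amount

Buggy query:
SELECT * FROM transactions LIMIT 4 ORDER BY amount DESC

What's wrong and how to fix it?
Bug: ORDER BY cannot follow LIMIT; LIMIT is the final clause

Fix: Sort with ORDER BY, then apply LIMIT

Corrected query:
SELECT * FROM transactions ORDER BY amount DESC LIMIT 4

Result:
id | account | kind     | amount  | fee  
---+---------+----------+---------+------
5  | ACC-104 | transfer | 3276    | 4.2  
7  | ACC-105 | interest | 2404.11 | 8.03 
3  | ACC-102 | fee      | 1260.23 | 16   
1  | ACC-105 | deposit  | 1150.97 | 20.39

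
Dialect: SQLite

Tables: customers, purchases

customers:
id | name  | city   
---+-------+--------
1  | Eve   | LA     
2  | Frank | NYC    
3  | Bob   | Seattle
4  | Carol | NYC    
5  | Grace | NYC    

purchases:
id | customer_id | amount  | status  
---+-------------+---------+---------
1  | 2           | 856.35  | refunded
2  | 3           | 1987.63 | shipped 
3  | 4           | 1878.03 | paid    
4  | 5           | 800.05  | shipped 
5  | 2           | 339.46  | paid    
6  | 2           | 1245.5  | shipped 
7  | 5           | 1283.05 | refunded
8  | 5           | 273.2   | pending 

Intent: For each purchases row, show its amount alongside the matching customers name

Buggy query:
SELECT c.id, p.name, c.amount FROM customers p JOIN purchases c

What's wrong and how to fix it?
Bug: Missing join condition: each purchases row is matched to all customers rows instead of just its own

Fix: Add ON c.customer_id = p.id to the JOIN

Corrected query:
SELECT c.id, p.name, c.amount FROM customers p JOIN purchases c ON c.customer_id = p.id

Result:
id | name  | amount 
---+-------+--------
1  | Frank | 856.35 
2  | Bob   | 1987.63
3  | Carol | 1878.03
4  | Grace | 800.05 
5  | Frank | 339.46 
6  | Frank | 1245.5 
7  | Grace | 1283.05
8  | Grace | 273.2  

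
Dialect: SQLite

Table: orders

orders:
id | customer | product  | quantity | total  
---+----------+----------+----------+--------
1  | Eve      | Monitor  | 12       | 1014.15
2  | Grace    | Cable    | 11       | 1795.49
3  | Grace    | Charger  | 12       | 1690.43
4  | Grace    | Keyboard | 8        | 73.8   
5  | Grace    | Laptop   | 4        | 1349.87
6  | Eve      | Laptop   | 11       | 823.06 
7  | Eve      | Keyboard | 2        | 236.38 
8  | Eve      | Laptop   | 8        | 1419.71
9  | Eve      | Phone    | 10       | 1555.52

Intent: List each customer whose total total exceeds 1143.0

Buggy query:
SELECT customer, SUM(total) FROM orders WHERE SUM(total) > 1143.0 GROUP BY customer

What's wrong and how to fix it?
Bug: WHERE runs before GROUP BY, so aggregates aren't available there

Fix: Move the aggregate condition to a HAVING clause

Corrected query:
SELECT customer, SUM(total) FROM orders GROUP BY customer HAVING SUM(total) > 1143.0

Result:
customer | SUM(total)
---------+-----------
Eve      | 5048.82   
Grace    | 4909.59   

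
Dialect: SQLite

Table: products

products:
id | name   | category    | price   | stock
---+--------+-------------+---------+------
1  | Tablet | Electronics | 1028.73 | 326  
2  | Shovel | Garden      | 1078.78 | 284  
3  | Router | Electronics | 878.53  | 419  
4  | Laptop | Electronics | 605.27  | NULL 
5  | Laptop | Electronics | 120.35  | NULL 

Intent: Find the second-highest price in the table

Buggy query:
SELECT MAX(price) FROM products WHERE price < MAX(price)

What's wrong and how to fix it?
Bug: MAX(price) on the right of the comparison is an aggregate-in-WHERE error

Fix: Put the inner MAX in a scalar subquery

Corrected query:
SELECT MAX(price) FROM products WHERE price < (SELECT MAX(price) FROM products)

Result:
MAX(price)
----------
1028.73   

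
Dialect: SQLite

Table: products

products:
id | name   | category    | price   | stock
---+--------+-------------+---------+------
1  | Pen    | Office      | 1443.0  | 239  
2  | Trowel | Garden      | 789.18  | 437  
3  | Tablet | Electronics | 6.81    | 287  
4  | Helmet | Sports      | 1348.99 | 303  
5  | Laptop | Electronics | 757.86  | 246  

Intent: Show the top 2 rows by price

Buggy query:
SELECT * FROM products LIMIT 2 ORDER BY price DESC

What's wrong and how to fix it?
Bug: LIMIT must come after ORDER BY

Fix: Swap the clauses: ORDER BY first, then LIMIT

Corrected query:
SELECT * FROM products ORDER BY price DESC LIMIT 2

Result:
id | name   | category | price   | stock
---+--------+----------+---------+------
1  | Pen    | Office   | 1443    | 239  
4  | Helmet | Sports   | 1348.99 | 303  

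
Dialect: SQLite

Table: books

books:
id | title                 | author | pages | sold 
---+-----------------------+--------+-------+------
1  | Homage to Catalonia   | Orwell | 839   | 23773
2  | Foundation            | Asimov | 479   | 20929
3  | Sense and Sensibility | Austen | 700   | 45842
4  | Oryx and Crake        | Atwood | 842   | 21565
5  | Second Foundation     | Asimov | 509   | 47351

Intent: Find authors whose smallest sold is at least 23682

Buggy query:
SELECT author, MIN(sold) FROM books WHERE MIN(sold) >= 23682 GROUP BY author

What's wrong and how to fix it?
Bug: Aggregates like MIN are computed per group after WHERE runs

Fix: Replace WHERE with HAVING after the GROUP BY

Corrected query:
SELECT author, MIN(sold) FROM books GROUP BY author HAVING MIN(sold) >= 23682

Result:
author | MIN(sold)
-------+----------
Austen | 45842    
Orwell | 23773    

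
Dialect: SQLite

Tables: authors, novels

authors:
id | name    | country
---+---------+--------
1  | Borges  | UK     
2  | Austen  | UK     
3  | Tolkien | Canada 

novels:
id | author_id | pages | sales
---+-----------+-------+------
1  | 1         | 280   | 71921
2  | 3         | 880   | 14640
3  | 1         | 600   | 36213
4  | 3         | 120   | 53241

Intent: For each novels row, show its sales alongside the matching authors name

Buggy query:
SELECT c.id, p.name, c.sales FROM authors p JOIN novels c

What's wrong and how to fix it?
Bug: JOIN with no ON clause produces a cartesian product; every novels row pairs with every authors row

Fix: Specify the join condition linking the foreign key to the parent id

Corrected query:
SELECT c.id, p.name, c.sales FROM authors p JOIN novels c ON c.author_id = p.id

Result:
id | name    | sales
---+---------+------
1  | Borges  | 71921
2  | Tolkien | 14640
3  | Borges  | 36213
4  | Tolkien | 53241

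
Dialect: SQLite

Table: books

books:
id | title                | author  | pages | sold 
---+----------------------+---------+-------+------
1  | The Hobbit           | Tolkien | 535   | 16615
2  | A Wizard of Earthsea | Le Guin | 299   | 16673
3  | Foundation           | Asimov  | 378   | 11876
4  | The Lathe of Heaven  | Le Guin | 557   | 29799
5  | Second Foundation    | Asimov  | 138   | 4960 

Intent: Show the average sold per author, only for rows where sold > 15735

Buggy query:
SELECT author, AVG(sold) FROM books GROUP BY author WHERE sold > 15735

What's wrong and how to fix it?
Bug: Row-level WHERE must come before GROUP BY in the clause order

Fix: Place WHERE between FROM and GROUP BY

Corrected query:
SELECT author, AVG(sold) FROM books WHERE sold > 15735 GROUP BY author

Result:
author  | AVG(sold)
--------+----------
Le Guin | 23236    
Tolkien | 16615    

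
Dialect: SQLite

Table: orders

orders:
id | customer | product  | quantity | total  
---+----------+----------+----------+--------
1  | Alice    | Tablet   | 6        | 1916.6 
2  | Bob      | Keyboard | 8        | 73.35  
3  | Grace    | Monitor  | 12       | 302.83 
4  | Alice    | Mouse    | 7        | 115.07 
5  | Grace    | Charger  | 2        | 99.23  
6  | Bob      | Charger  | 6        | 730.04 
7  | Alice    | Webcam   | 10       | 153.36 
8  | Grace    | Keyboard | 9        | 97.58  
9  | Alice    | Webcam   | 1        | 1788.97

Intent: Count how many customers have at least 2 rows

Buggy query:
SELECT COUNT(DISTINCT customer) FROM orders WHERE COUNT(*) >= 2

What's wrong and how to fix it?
Bug: WHERE filters individual rows, not groups, so a group-level COUNT is invalid there

Fix: Use a subquery that GROUPs and filters with HAVING, then count its rows

Corrected query:
SELECT COUNT(*) FROM (SELECT customer FROM orders GROUP BY customer HAVING COUNT(*) >= 2)

Result:
COUNT(*)
--------
3       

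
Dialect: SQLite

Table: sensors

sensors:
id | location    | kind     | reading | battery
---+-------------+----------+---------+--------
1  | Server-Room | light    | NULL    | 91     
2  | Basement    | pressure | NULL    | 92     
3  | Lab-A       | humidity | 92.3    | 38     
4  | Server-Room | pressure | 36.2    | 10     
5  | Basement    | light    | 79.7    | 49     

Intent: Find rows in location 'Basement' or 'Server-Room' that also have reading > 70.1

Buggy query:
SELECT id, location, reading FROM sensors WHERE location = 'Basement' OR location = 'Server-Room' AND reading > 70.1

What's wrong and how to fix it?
Bug: AND binds tighter than OR, so this parses as location = 'Basement' OR (location = 'Server-Room' AND reading > 70.1)

Fix: Add parentheses around the OR so the AND applies to both alternatives

Corrected query:
SELECT id, location, reading FROM sensors WHERE (location = 'Basement' OR location = 'Server-Room') AND reading > 70.1

Result:
id | location | reading
---+----------+--------
5  | Basement | 79.7   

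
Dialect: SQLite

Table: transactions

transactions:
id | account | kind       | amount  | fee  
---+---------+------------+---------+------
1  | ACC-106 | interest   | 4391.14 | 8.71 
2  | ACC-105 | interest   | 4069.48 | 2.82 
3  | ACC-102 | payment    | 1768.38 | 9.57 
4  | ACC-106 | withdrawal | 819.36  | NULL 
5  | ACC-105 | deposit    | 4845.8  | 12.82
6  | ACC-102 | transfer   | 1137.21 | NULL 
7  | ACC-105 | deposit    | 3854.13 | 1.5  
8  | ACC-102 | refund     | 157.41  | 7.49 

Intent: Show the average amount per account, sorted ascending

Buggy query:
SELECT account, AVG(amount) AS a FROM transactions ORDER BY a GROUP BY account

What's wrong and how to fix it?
Bug: ORDER BY appears before GROUP BY; SQL clause order requires GROUP BY first

Fix: Reorder: SELECT … FROM … GROUP BY … ORDER BY …

Corrected query:
SELECT account, AVG(amount) AS a FROM transactions GROUP BY account ORDER BY a

Result:
account | a      
--------+--------
ACC-102 | 1021   
ACC-106 | 2605.25
ACC-105 | 4256.47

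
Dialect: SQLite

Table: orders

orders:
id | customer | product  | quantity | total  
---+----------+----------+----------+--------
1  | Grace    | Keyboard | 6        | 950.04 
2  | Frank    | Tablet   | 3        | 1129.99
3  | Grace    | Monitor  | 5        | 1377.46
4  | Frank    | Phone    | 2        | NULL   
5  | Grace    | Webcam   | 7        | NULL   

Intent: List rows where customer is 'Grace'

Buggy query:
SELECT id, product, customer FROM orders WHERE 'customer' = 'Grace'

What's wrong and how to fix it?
Bug: 'customer' in single quotes is a string literal, not the column; the comparison is literal-vs-literal and never true

Fix: Reference the column as customer without single quotes

Corrected query:
SELECT id, product, customer FROM orders WHERE customer = 'Grace'

Result:
id | product  | customer
---+----------+---------
1  | Keyboard | Grace   
3  | Monitor  | Grace   
5  | Webcam   | Grace   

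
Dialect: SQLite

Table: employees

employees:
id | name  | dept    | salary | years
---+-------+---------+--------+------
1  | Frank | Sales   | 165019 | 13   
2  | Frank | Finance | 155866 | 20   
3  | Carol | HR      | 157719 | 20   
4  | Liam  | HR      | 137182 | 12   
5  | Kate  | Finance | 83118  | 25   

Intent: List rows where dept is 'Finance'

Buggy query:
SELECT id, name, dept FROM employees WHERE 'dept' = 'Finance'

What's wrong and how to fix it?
Bug: 'dept' in single quotes is a string literal, not the column; the comparison is literal-vs-literal and never true

Fix: Reference the column as dept without single quotes

Corrected query:
SELECT id, name, dept FROM employees WHERE dept = 'Finance'

Result:
id | name  | dept   
---+-------+--------
2  | Frank | Finance
5  | Kate  | Finance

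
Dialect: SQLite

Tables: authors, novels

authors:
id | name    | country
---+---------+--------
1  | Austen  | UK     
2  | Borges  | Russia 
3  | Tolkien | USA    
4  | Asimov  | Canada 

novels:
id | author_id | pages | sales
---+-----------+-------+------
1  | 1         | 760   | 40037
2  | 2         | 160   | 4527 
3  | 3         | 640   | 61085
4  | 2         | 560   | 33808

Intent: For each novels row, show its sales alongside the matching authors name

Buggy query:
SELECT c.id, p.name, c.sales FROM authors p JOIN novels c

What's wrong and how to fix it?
Bug: JOIN with no ON clause produces a cartesian product; every novels row pairs with every authors row

Fix: Add ON c.author_id = p.id to the JOIN

Corrected query:
SELECT c.id, p.name, c.sales FROM authors p JOIN novels c ON c.author_id = p.id

Result:
id | name    | sales
---+---------+------
1  | Austen  | 40037
2  | Borges  | 4527 
3  | Tolkien | 61085
4  | Borges  | 33808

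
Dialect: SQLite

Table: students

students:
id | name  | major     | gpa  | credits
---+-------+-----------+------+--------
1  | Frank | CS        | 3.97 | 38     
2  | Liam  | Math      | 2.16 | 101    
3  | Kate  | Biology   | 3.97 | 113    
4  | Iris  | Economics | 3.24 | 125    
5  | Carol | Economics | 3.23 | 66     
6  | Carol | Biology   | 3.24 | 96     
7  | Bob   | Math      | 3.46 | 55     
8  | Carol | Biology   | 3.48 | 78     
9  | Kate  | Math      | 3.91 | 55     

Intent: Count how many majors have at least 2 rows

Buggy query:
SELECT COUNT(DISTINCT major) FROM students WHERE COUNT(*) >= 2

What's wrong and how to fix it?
Bug: COUNT(*) cannot appear in WHERE; the per-group count doesn't exist yet

Fix: Group first with HAVING COUNT(*) >= 2, then COUNT the resulting groups

Corrected query:
SELECT COUNT(*) FROM (SELECT major FROM students GROUP BY major HAVING COUNT(*) >= 2)

Result:
COUNT(*)
--------
3       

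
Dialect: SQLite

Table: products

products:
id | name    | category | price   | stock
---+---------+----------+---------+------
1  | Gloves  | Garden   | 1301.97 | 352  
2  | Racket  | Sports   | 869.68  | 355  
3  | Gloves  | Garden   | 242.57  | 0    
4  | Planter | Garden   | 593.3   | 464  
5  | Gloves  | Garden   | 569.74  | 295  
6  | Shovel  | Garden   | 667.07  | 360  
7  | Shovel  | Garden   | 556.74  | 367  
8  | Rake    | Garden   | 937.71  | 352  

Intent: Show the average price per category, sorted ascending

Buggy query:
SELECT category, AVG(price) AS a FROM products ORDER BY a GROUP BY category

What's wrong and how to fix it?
Bug: ORDER BY appears before GROUP BY; SQL clause order requires GROUP BY first

Fix: Move ORDER BY to the end, after GROUP BY

Corrected query:
SELECT category, AVG(price) AS a FROM products GROUP BY category ORDER BY a

Result:
category | a         
---------+-----------
Garden   | 695.585714
Sports   | 869.68    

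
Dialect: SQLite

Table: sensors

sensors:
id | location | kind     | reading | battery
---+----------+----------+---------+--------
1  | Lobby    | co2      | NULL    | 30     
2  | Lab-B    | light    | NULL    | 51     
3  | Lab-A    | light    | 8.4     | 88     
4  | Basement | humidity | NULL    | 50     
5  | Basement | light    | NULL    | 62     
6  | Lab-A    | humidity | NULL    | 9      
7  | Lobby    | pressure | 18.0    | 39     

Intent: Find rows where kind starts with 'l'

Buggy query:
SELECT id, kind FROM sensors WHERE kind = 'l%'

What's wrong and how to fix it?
Bug: Wildcards only work with LIKE; '=' treats '%' as a literal character

Fix: Use LIKE for wildcard pattern matching

Corrected query:
SELECT id, kind FROM sensors WHERE kind LIKE 'l%'

Result:
id | kind 
---+------
2  | light
3  | light
5  | light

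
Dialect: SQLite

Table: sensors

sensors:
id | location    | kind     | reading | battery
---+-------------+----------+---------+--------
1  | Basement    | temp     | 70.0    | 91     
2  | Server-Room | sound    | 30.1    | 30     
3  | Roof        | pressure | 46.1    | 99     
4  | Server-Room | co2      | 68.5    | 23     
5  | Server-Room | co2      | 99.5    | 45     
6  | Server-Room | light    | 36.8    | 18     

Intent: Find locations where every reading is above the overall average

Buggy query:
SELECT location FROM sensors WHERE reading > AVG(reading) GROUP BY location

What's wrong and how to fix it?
Bug: AVG() is an aggregate; it can't sit directly in WHERE

Fix: Use a subquery for AVG and a HAVING MIN(...) filter so the condition holds for every row in the group

Corrected query:
SELECT location FROM sensors GROUP BY location HAVING MIN(reading) > (SELECT AVG(reading) FROM sensors)

Result:
location
--------
Basement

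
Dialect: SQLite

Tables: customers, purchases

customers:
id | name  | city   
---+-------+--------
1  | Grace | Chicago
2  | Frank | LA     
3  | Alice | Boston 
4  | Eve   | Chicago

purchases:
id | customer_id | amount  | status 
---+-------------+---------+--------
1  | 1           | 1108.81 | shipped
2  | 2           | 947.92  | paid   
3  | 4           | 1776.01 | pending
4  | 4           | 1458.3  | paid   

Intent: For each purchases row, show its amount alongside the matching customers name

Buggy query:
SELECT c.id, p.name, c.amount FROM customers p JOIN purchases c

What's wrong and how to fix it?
Bug: Missing join condition: each purchases row is matched to all customers rows instead of just its own

Fix: Specify the join condition linking the foreign key to the parent id

Corrected query:
SELECT c.id, p.name, c.amount FROM customers p JOIN purchases c ON c.customer_id = p.id

Result:
id | name  | amount 
---+-------+--------
1  | Grace | 1108.81
2  | Frank | 947.92 
3  | Eve   | 1776.01
4  | Eve   | 1458.3 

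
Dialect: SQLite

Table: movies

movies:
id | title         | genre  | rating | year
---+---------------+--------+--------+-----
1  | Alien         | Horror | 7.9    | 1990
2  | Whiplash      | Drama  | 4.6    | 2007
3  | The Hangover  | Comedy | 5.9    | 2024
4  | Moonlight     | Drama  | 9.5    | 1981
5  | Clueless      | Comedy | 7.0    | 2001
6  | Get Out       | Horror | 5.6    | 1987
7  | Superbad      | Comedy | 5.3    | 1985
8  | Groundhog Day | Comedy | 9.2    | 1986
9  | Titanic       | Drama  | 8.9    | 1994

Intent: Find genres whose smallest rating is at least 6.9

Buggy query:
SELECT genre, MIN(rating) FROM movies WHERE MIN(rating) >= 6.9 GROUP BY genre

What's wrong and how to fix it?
Bug: MIN() in WHERE is a misuse of aggregate

Fix: Replace WHERE with HAVING after the GROUP BY

Corrected query:
SELECT genre, MIN(rating) FROM movies GROUP BY genre HAVING MIN(rating) >= 6.9

Result:
(no rows)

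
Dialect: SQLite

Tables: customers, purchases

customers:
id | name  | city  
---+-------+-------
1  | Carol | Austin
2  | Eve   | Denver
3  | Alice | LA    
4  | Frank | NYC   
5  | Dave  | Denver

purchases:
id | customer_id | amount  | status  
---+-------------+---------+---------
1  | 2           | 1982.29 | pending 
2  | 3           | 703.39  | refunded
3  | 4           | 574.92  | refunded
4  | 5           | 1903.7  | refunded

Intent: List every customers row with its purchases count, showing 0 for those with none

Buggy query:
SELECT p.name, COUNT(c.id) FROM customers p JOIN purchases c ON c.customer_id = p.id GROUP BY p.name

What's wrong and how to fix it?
Bug: An inner join excludes parents with zero children

Fix: Use LEFT JOIN so parents without children still appear (COUNT(c.id) gives 0)

Corrected query:
SELECT p.name, COUNT(c.id) FROM customers p LEFT JOIN purchases c ON c.customer_id = p.id GROUP BY p.name

Result:
name  | COUNT(c.id)
------+------------
Alice | 1          
Carol | 0          
Dave  | 1          
Eve   | 1          
Frank | 1          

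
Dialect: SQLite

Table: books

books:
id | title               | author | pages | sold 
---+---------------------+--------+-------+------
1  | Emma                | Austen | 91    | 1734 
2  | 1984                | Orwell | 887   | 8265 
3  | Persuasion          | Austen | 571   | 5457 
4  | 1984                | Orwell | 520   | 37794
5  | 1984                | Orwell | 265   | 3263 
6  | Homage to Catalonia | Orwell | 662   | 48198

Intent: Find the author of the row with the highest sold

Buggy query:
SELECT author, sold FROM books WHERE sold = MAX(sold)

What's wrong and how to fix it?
Bug: MAX(sold) is an aggregate and cannot be used directly in WHERE

Fix: Wrap MAX in a scalar subquery so WHERE compares against a single value

Corrected query:
SELECT author, sold FROM books WHERE sold = (SELECT MAX(sold) FROM books)

Result:
author | sold 
-------+------
Orwell | 48198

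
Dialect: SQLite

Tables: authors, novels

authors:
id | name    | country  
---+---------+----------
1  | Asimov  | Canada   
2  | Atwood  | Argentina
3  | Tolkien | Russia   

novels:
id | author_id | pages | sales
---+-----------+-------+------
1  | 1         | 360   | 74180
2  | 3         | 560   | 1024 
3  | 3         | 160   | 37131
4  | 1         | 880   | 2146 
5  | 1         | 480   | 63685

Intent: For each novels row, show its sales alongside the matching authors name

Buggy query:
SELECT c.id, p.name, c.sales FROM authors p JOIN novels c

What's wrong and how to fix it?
Bug: Missing join condition: each novels row is matched to all authors rows instead of just its own

Fix: Add ON c.author_id = p.id to the JOIN

Corrected query:
SELECT c.id, p.name, c.sales FROM authors p JOIN novels c ON c.author_id = p.id

Result:
id | name    | sales
---+---------+------
1  | Asimov  | 74180
2  | Tolkien | 1024 
3  | Tolkien | 37131
4  | Asimov  | 2146 
5  | Asimov  | 63685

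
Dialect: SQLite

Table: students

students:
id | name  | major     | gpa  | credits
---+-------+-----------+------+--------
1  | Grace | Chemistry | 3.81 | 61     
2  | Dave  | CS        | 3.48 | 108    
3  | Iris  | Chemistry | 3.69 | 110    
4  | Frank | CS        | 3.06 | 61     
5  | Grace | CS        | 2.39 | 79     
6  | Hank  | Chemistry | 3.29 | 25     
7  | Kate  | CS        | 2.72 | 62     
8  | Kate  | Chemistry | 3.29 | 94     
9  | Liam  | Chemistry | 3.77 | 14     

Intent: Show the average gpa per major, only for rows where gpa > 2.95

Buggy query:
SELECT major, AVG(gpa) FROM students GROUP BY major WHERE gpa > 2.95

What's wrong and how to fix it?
Bug: Row-level WHERE must come before GROUP BY in the clause order

Fix: Place WHERE between FROM and GROUP BY

Corrected query:
SELECT major, AVG(gpa) FROM students WHERE gpa > 2.95 GROUP BY major

Result:
major     | AVG(gpa)
----------+---------
CS        | 3.27    
Chemistry | 3.57    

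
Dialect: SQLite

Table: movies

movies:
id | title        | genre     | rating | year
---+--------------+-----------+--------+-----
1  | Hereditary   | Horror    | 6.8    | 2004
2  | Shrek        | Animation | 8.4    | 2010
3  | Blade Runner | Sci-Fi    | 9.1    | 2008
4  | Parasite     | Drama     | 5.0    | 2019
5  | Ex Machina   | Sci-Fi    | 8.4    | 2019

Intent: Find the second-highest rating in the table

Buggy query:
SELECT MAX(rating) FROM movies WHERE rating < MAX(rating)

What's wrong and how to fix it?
Bug: MAX(rating) on the right of the comparison is an aggregate-in-WHERE error

Fix: Compute the overall MAX in a subquery, then take MAX of rows below it

Corrected query:
SELECT MAX(rating) FROM movies WHERE rating < (SELECT MAX(rating) FROM movies)

Result:
MAX(rating)
-----------
8.4        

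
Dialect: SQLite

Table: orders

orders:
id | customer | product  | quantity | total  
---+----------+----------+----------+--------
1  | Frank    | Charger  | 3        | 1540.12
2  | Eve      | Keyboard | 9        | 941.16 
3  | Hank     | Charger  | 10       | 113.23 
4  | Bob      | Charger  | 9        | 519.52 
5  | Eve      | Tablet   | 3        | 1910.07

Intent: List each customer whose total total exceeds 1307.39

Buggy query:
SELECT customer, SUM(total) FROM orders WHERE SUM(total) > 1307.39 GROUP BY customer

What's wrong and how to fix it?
Bug: Aggregate functions cannot appear in a WHERE clause

Fix: Move the aggregate condition to a HAVING clause

Corrected query:
SELECT customer, SUM(total) FROM orders GROUP BY customer HAVING SUM(total) > 1307.39

Result:
customer | SUM(total)
---------+-----------
Eve      | 2851.23   
Frank    | 1540.12   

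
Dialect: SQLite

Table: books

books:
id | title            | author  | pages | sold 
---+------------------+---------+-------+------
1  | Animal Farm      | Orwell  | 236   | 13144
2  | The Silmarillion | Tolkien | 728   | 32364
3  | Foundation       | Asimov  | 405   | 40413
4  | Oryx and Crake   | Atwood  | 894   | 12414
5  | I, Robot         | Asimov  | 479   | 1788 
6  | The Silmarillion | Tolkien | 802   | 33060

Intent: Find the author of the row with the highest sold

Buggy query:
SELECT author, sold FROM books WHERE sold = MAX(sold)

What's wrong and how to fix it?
Bug: MAX(sold) is an aggregate and cannot be used directly in WHERE

Fix: Wrap MAX in a scalar subquery so WHERE compares against a single value

Corrected query:
SELECT author, sold FROM books WHERE sold = (SELECT MAX(sold) FROM books)

Result:
author | sold 
-------+------
Asimov | 40413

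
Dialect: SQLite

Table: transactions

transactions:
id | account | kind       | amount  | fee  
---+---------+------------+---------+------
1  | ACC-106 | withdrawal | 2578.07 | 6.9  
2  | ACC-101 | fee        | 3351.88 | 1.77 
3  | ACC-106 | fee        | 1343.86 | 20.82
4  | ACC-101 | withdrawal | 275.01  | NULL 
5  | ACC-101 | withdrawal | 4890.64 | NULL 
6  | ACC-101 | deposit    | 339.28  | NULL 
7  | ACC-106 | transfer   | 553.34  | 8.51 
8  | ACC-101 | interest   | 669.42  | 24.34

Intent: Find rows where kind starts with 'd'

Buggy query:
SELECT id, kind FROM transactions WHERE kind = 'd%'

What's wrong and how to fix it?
Bug: '=' compares the literal string including the % character; pattern matching needs LIKE

Fix: Replace '=' with LIKE so 'd%' is treated as a pattern

Corrected query:
SELECT id, kind FROM transactions WHERE kind LIKE 'd%'

Result:
id | kind   
---+--------
6  | deposit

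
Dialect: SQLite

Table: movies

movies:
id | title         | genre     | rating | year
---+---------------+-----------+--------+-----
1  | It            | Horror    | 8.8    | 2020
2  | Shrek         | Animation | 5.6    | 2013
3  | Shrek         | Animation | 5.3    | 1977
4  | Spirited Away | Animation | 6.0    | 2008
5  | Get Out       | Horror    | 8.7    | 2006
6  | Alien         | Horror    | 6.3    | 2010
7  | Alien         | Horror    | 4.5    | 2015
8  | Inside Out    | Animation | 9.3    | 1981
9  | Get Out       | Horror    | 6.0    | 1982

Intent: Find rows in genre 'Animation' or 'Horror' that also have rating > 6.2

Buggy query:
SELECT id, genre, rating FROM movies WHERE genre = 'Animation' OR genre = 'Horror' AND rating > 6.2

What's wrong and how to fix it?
Bug: Without parentheses, AND is evaluated before OR, so the rating filter only applies to the 'Horror' branch

Fix: Group the OR with parentheses (or use IN), then AND the threshold

Corrected query:
SELECT id, genre, rating FROM movies WHERE (genre = 'Animation' OR genre = 'Horror') AND rating > 6.2

Result:
id | genre     | rating
---+-----------+-------
1  | Horror    | 8.8   
5  | Horror    | 8.7   
6  | Horror    | 6.3   
8  | Animation | 9.3   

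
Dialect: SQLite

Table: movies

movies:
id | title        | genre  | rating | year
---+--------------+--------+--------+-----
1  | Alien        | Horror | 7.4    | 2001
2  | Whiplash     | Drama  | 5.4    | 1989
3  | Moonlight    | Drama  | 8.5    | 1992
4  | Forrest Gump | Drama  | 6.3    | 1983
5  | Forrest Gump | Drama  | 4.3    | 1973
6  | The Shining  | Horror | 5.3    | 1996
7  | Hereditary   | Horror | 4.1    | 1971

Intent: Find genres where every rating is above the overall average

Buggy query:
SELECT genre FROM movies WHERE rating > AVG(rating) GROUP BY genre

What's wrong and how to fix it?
Bug: AVG() is an aggregate; it can't sit directly in WHERE

Fix: Use a subquery for AVG and a HAVING MIN(...) filter so the condition holds for every row in the group

Corrected query:
SELECT genre FROM movies GROUP BY genre HAVING MIN(rating) > (SELECT AVG(rating) FROM movies)

Result:
(no rows)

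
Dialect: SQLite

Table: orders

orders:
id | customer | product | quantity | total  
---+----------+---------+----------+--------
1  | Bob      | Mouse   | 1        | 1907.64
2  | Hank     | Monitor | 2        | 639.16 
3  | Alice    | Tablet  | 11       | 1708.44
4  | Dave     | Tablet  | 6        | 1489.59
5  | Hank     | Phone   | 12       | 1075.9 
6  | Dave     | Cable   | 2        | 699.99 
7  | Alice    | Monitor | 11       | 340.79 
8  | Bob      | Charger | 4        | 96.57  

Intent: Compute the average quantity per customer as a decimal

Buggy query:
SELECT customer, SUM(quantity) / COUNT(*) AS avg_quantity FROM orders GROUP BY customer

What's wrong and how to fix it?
Bug: Both operands are integers, so '/' performs integer division and truncates

Fix: Cast one side to REAL so the division keeps the fractional part

Corrected query:
SELECT customer, SUM(quantity) * 1.0 / COUNT(*) AS avg_quantity FROM orders GROUP BY customer

Result:
customer | avg_quantity
---------+-------------
Alice    | 11          
Bob      | 2.5         
Dave     | 4           
Hank     | 7           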